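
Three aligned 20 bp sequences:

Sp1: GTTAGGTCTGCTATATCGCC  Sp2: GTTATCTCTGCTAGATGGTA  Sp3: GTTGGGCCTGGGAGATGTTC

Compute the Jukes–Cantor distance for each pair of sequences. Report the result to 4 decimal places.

d(Sp1,Sp2) = 0.3831, d(Sp1,Sp3) = 0.5716, d(Sp2,Sp3) = 0.5716

Sp1–Sp2: 6/20 sites differ → p = 0.3, d = −0.75 ln(1 − 0.4) = 0.383119 ≈ 0.3831.
Sp1–Sp3: 8/20 sites differ → p = 0.4, d = −0.75 ln(1 − 0.533333) = 0.571605 ≈ 0.5716.
Sp2–Sp3: 8/20 sites differ → p = 0.4, d = −0.75 ln(1 − 0.533333) = 0.571605 ≈ 0.5716.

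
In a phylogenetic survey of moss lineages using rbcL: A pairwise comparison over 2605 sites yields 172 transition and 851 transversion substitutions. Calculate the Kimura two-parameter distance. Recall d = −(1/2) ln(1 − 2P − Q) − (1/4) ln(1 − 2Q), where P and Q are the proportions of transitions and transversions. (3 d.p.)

P = 172/2605 ≈ 0.066027 and Q = 851/2605 ≈ 0.326679.
Under the Kimura two-parameter model, d = −½ ln(1 − 2P − Q) − ¼ ln(1 − 2Q).
1 − 2P − Q = 0.541267, giving −½ ln(0.541267) = 0.306921.
1 − 2Q = 0.346642, giving −¼ ln(0.346642) = 0.264866.
d = 0.306921 + 0.264866 = 0.571787.

0.572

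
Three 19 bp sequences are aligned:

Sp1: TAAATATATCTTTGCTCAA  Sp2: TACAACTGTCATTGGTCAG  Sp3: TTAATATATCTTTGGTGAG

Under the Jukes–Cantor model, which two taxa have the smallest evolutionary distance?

Sp1–Sp2: 7/19 differ, p = 0.368, d = 0.507.
Sp1–Sp3: 4/19 differ, p = 0.211, d = 0.247.
Sp2–Sp3: 7/19 differ, p = 0.368, d = 0.507.
The smallest distance is between Sp1 and Sp3.

Sp1 and Sp3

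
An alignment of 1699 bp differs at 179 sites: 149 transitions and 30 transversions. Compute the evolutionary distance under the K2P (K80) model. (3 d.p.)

0.116

P = 149/1699 ≈ 0.087699 and Q = 30/1699 ≈ 0.017657.
Under the Kimura two-parameter model, d = −½ ln(1 − 2P − Q) − ¼ ln(1 − 2Q).
1 − 2P − Q = 0.806945, giving −½ ln(0.806945) = 0.107250.
1 − 2Q = 0.964686, giving −¼ ln(0.964686) = 0.008988.
d = 0.107250 + 0.008988 = 0.116238.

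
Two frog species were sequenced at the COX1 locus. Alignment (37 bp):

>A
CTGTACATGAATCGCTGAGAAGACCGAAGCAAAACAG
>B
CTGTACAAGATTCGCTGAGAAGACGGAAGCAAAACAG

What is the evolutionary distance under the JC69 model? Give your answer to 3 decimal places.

The sequences differ at 3 of 37 sites (8, 11, 25), so p = 3/37 ≈ 0.081081.
d = −(3/4) ln(1 − 4p/3) = −0.75 ln(1 − 0.108108) = −0.75 ln(0.891892)
  = −0.75 × (-0.114410) = 0.085808 substitutions/site.

0.086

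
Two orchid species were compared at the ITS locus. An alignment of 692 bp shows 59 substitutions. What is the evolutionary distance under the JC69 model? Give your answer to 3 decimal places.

p = 59/692 ≈ 0.08526.
d = −(3/4) ln(1 − 4p/3) = −0.75 ln(1 − 0.11368) = −0.75 ln(0.88632)
  = −0.75 × (-0.120677) = 0.090508 substitutions/site.

0.091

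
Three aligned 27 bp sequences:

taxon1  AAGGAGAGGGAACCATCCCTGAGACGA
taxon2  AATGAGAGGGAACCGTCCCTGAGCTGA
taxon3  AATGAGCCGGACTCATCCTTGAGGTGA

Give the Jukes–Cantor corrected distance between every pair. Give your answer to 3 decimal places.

d(taxon1,taxon2) = 0.165, d(taxon1,taxon3) = 0.377, d(taxon2,taxon3) = 0.318

taxon1–taxon2: 4/27 sites differ → p ≈ 0.148148, d = −0.75 ln(1 − 0.197531) = 0.165047 ≈ 0.165.
taxon1–taxon3: 8/27 sites differ → p ≈ 0.296296, d = −0.75 ln(1 − 0.395061) = 0.376971 ≈ 0.377.
taxon2–taxon3: 7/27 sites differ → p ≈ 0.259259, d = −0.75 ln(1 − 0.345679) = 0.318118 ≈ 0.318.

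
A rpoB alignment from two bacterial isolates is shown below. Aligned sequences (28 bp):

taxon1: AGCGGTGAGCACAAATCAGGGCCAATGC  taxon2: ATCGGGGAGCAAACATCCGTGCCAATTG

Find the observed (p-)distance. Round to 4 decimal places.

0.2857

The sequences differ at 8 of 28 positions (sites 2, 6, 12, 14, 18, 20, 27, 28).
p = 8/28 = 0.285714… ≈ 0.2857 (to 4 d.p.).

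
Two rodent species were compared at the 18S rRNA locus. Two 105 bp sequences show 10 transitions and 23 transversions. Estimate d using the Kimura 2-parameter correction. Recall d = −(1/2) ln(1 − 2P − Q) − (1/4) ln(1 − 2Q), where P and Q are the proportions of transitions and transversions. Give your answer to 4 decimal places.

0.4075

P = 10/105 ≈ 0.095238 and Q = 23/105 ≈ 0.219048.
Under the Kimura two-parameter model, d = −½ ln(1 − 2P − Q) − ¼ ln(1 − 2Q).
1 − 2P − Q = 0.590476, giving −½ ln(0.590476) = 0.263413.
1 − 2Q = 0.561904, giving −¼ ln(0.561904) = 0.144106.
d = 0.263413 + 0.144106 = 0.407519.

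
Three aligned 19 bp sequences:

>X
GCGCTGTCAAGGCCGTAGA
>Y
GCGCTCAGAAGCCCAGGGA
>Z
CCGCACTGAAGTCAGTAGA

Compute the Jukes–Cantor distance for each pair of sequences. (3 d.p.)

d(X,Y) = 0.507, d(X,Z) = 0.410, d(Y,Z) = 0.618

X–Y: 7/19 sites differ → p ≈ 0.368421, d = −0.75 ln(1 − 0.491228) = 0.506816 ≈ 0.507.
X–Z: 6/19 sites differ → p ≈ 0.315789, d = −0.75 ln(1 − 0.421052) = 0.409907 ≈ 0.410.
Y–Z: 8/19 sites differ → p ≈ 0.421053, d = −0.75 ln(1 − 0.561404) = 0.618132 ≈ 0.618.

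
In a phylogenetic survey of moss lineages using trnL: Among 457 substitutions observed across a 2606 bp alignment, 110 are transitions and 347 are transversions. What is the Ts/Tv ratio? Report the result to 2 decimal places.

R = 110/347 = 0.317002… ≈ 0.32 (to 2 d.p.).

0.32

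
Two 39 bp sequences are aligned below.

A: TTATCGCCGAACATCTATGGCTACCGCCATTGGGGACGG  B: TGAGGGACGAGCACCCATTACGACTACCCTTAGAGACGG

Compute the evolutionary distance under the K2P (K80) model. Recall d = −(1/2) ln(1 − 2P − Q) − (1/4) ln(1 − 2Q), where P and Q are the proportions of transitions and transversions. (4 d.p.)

0.5567

Of 39 sites, 8 differences are transitions and 7 are transversions, so P = 8/39 ≈ 0.205128 and Q = 7/39 ≈ 0.179487.
Under the Kimura two-parameter model, d = −½ ln(1 − 2P − Q) − ¼ ln(1 − 2Q).
1 − 2P − Q = 0.410257, giving −½ ln(0.410257) = 0.445486.
1 − 2Q = 0.641026, giving −¼ ln(0.641026) = 0.111171.
d = 0.445486 + 0.111171 = 0.556657.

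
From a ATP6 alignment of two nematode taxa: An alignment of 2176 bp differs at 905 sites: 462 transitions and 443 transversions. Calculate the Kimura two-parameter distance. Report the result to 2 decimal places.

0.63

P = 462/2176 ≈ 0.212316 and Q = 443/2176 ≈ 0.203585.
Under the Kimura two-parameter model, d = −½ ln(1 − 2P − Q) − ¼ ln(1 − 2Q).
1 − 2P − Q = 0.371783, giving −½ ln(0.371783) = 0.494722.
1 − 2Q = 0.59283, giving −¼ ln(0.59283) = 0.130712.
d = 0.494722 + 0.130712 = 0.625434.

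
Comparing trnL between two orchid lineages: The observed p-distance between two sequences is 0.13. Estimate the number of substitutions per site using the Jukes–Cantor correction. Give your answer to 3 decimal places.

0.143

d = −(3/4) ln(1 − 4p/3) = −0.75 ln(1 − 0.173333) = −0.75 ln(0.826667)
  = −0.75 × (-0.190353) = 0.142765 substitutions/site.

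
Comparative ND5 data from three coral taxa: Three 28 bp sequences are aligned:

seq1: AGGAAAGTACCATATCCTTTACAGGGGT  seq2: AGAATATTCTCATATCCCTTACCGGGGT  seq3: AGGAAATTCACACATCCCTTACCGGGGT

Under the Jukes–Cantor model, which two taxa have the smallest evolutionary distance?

seq2 and seq3

seq1–seq2: 7/28 differ, p = 0.250, d = 0.304.
seq1–seq3: 6/28 differ, p = 0.214, d = 0.252.
seq2–seq3: 4/28 differ, p = 0.143, d = 0.158.
The smallest distance is between seq2 and seq3.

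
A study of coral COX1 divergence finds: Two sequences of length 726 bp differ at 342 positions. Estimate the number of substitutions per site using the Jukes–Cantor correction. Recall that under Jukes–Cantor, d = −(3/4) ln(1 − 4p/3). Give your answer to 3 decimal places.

p = 342/726 ≈ 0.471074.
d = −(3/4) ln(1 − 4p/3) = −0.75 ln(1 − 0.628099) = −0.75 ln(0.371901)
  = −0.75 × (-0.989128) = 0.741846 substitutions/site.

0.742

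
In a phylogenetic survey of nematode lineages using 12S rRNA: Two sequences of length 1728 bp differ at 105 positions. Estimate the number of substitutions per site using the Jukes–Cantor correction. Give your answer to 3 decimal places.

p = 105/1728 ≈ 0.060764.
d = −(3/4) ln(1 − 4p/3) = −0.75 ln(1 − 0.081019) = −0.75 ln(0.918981)
  = −0.75 × (-0.084490) = 0.063368 substitutions/site.

0.063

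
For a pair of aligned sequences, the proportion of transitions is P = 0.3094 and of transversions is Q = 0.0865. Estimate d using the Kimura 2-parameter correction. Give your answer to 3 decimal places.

Under the Kimura two-parameter model, d = −½ ln(1 − 2P − Q) − ¼ ln(1 − 2Q).
1 − 2P − Q = 0.2947, giving −½ ln(0.2947) = 0.610899.
1 − 2Q = 0.827, giving −¼ ln(0.827) = 0.047488.
d = 0.610899 + 0.047488 = 0.658387.

0.658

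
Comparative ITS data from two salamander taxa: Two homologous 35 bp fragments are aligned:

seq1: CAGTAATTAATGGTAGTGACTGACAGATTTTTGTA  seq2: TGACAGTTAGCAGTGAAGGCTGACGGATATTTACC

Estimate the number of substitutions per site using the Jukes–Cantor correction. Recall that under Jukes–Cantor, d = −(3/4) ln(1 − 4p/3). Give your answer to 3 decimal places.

0.782

The sequences differ at 17 of 35 sites, so p = 17/35 ≈ 0.485714.
d = −(3/4) ln(1 − 4p/3) = −0.75 ln(1 − 0.647619) = −0.75 ln(0.352381)
  = −0.75 × (-1.043042) = 0.782282 substitutions/site.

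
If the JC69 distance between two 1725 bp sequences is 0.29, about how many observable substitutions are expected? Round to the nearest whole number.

Invert JC69: p = (3/4)(1 − e^(−4d/3)) = 0.75 × (1 − e^(-0.386667)) = 0.75 × (1 − 0.679317) = 0.240512.
Expected differing sites = pL ≈ 0.240512 × 1725 = 414.8832 ≈ 415.

415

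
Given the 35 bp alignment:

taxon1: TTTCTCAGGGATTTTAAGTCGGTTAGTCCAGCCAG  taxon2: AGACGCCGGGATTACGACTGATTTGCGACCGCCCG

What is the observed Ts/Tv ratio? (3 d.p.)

Transitions are A↔G and C↔T; transversions are all other mismatches.
Transitions: 4. Transversions: 14.
R = 4/14 = 0.285714… ≈ 0.286 (to 3 d.p.).

0.286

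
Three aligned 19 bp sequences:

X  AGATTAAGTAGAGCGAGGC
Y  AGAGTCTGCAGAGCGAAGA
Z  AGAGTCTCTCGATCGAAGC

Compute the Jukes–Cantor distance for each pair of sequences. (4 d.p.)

X–Y: 6/19 sites differ → p ≈ 0.315789, d = −0.75 ln(1 − 0.421052) = 0.409907 ≈ 0.4099.
X–Z: 7/19 sites differ → p ≈ 0.368421, d = −0.75 ln(1 − 0.491228) = 0.506816 ≈ 0.5068.
Y–Z: 5/19 sites differ → p ≈ 0.263158, d = −0.75 ln(1 − 0.350877) = 0.324100 ≈ 0.3241.

d(X,Y) = 0.4099, d(X,Z) = 0.5068, d(Y,Z) = 0.3241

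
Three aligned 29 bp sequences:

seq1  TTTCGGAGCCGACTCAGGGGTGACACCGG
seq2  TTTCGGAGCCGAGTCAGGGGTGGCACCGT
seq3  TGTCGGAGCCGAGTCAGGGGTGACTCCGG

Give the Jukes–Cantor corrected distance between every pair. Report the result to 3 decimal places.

d(seq1,seq2) = 0.111, d(seq1,seq3) = 0.111, d(seq2,seq3) = 0.152

seq1–seq2: 3/29 sites differ → p ≈ 0.103448, d = −0.75 ln(1 − 0.137931) = 0.111315 ≈ 0.111.
seq1–seq3: 3/29 sites differ → p ≈ 0.103448, d = −0.75 ln(1 − 0.137931) = 0.111315 ≈ 0.111.
seq2–seq3: 4/29 sites differ → p ≈ 0.137931, d = −0.75 ln(1 − 0.183908) = 0.152421 ≈ 0.152.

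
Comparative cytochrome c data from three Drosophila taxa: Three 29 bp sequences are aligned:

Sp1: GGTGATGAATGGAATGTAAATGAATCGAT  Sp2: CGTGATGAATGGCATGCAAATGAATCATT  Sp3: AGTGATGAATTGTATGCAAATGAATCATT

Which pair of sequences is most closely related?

Sp1–Sp2: 5/29 differ, p = 0.172, d = 0.196.
Sp1–Sp3: 6/29 differ, p = 0.207, d = 0.242.
Sp2–Sp3: 3/29 differ, p = 0.103, d = 0.111.
The smallest distance is between Sp2 and Sp3.

Sp2 and Sp3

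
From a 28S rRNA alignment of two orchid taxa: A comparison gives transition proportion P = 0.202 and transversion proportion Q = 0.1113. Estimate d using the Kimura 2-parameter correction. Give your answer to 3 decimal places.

0.425

Under the Kimura two-parameter model, d = −½ ln(1 − 2P − Q) − ¼ ln(1 − 2Q).
1 − 2P − Q = 0.4847, giving −½ ln(0.4847) = 0.362113.
1 − 2Q = 0.7774, giving −¼ ln(0.7774) = 0.062950.
d = 0.362113 + 0.062950 = 0.425063.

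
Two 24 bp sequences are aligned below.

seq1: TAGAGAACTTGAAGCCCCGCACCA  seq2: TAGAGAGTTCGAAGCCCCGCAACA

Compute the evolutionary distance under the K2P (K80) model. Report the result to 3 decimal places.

0.194

Of 24 sites, 3 differences are transitions and 1 are transversions, so P = 3/24 = 0.125 and Q = 1/24 ≈ 0.041667.
Under the Kimura two-parameter model, d = −½ ln(1 − 2P − Q) − ¼ ln(1 − 2Q).
1 − 2P − Q = 0.708333, giving −½ ln(0.708333) = 0.172420.
1 − 2Q = 0.916666, giving −¼ ln(0.916666) = 0.021753.
d = 0.172420 + 0.021753 = 0.194173.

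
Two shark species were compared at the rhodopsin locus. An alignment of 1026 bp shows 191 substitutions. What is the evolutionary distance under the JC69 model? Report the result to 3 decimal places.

0.214

p = 191/1026 ≈ 0.18616.
d = −(3/4) ln(1 − 4p/3) = −0.75 ln(1 − 0.248213) = −0.75 ln(0.751787)
  = −0.75 × (-0.285302) = 0.213977 substitutions/site.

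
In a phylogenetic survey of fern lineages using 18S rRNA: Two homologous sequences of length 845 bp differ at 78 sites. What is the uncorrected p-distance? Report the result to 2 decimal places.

p = 78/845 = 0.092307… ≈ 0.09 (to 2 d.p.).

0.09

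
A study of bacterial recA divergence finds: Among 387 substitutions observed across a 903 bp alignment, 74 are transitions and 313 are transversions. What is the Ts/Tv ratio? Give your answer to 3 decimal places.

R = 74/313 = 0.236421… ≈ 0.236 (to 3 d.p.).

0.236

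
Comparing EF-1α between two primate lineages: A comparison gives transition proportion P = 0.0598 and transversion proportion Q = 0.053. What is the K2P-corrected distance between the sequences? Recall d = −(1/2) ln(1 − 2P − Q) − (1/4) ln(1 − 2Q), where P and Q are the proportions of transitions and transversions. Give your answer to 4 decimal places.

Under the Kimura two-parameter model, d = −½ ln(1 − 2P − Q) − ¼ ln(1 − 2Q).
1 − 2P − Q = 0.8274, giving −½ ln(0.8274) = 0.094734.
1 − 2Q = 0.894, giving −¼ ln(0.894) = 0.028012.
d = 0.094734 + 0.028012 = 0.122746.

0.1227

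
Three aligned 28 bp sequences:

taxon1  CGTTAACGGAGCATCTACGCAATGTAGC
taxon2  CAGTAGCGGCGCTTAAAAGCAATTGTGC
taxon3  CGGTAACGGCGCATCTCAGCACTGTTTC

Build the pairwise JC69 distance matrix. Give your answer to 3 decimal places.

taxon1–taxon2: 11/28 sites differ → p ≈ 0.392857, d = −0.75 ln(1 − 0.523809) = 0.556452 ≈ 0.556.
taxon1–taxon3: 7/28 sites differ → p = 0.25, d = −0.75 ln(1 − 0.333333) = 0.304098 ≈ 0.304.
taxon2–taxon3: 10/28 sites differ → p ≈ 0.357143, d = −0.75 ln(1 − 0.476191) = 0.484971 ≈ 0.485.

d(taxon1,taxon2) = 0.556, d(taxon1,taxon3) = 0.304, d(taxon2,taxon3) = 0.485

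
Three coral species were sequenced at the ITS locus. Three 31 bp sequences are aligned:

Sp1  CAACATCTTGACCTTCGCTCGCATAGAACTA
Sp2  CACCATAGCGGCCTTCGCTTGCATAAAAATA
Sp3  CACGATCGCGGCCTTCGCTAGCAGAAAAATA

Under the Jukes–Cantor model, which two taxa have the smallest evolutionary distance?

Sp2 and Sp3

Sp1–Sp2: 8/31 differ, p = 0.258, d = 0.316.
Sp1–Sp3: 9/31 differ, p = 0.290, d = 0.367.
Sp2–Sp3: 4/31 differ, p = 0.129, d = 0.142.
The smallest distance is between Sp2 and Sp3.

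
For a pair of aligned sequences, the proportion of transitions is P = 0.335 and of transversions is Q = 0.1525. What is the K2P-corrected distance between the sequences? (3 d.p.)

Under the Kimura two-parameter model, d = −½ ln(1 − 2P − Q) − ¼ ln(1 − 2Q).
1 − 2P − Q = 0.1775, giving −½ ln(0.1775) = 0.864392.
1 − 2Q = 0.695, giving −¼ ln(0.695) = 0.090961.
d = 0.864392 + 0.090961 = 0.955353.

0.955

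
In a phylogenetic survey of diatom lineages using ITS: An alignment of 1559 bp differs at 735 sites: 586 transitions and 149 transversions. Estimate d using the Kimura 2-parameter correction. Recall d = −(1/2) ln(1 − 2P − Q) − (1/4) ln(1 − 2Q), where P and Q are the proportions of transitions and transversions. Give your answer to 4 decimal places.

0.9928

P = 586/1559 ≈ 0.375882 and Q = 149/1559 ≈ 0.095574.
Under the Kimura two-parameter model, d = −½ ln(1 − 2P − Q) − ¼ ln(1 − 2Q).
1 − 2P − Q = 0.152662, giving −½ ln(0.152662) = 0.939764.
1 − 2Q = 0.808852, giving −¼ ln(0.808852) = 0.053035.
d = 0.939764 + 0.053035 = 0.992799.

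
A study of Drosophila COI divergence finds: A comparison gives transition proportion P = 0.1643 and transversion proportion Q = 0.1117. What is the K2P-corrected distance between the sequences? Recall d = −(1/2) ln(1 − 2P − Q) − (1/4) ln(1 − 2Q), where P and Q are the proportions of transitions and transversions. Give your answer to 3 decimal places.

Under the Kimura two-parameter model, d = −½ ln(1 − 2P − Q) − ¼ ln(1 − 2Q).
1 − 2P − Q = 0.5597, giving −½ ln(0.5597) = 0.290177.
1 − 2Q = 0.7766, giving −¼ ln(0.7766) = 0.063207.
d = 0.290177 + 0.063207 = 0.353384.

0.353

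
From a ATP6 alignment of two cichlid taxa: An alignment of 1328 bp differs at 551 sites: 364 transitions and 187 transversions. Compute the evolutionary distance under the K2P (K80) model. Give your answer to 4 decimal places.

0.6667

P = 364/1328 ≈ 0.274096 and Q = 187/1328 ≈ 0.140813.
Under the Kimura two-parameter model, d = −½ ln(1 − 2P − Q) − ¼ ln(1 − 2Q).
1 − 2P − Q = 0.310995, giving −½ ln(0.310995) = 0.583989.
1 − 2Q = 0.718374, giving −¼ ln(0.718374) = 0.082691.
d = 0.583989 + 0.082691 = 0.666680.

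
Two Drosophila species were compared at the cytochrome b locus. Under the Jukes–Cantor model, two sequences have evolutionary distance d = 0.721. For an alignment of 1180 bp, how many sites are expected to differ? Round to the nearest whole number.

Invert JC69: p = (3/4)(1 − e^(−4d/3)) = 0.75 × (1 − e^(-0.961333)) = 0.75 × (1 − 0.382383) = 0.463213.
Expected differing sites = pL ≈ 0.463213 × 1180 = 546.59134 ≈ 547.

547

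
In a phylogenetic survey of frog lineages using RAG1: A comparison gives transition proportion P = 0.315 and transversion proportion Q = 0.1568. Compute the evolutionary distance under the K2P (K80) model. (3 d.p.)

Under the Kimura two-parameter model, d = −½ ln(1 − 2P − Q) − ¼ ln(1 − 2Q).
1 − 2P − Q = 0.2132, giving −½ ln(0.2132) = 0.772762.
1 − 2Q = 0.6864, giving −¼ ln(0.6864) = 0.094074.
d = 0.772762 + 0.094074 = 0.866836.

0.867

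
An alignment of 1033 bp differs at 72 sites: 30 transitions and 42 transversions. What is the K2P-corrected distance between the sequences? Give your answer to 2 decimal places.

P = 30/1033 ≈ 0.029042 and Q = 42/1033 ≈ 0.040658.
Under the Kimura two-parameter model, d = −½ ln(1 − 2P − Q) − ¼ ln(1 − 2Q).
1 − 2P − Q = 0.901258, giving −½ ln(0.901258) = 0.051982.
1 − 2Q = 0.918684, giving −¼ ln(0.918684) = 0.021203.
d = 0.051982 + 0.021203 = 0.073185.

0.07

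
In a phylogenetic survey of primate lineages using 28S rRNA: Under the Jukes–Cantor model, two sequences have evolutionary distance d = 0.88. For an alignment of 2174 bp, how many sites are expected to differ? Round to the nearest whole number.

1126

Invert JC69: p = (3/4)(1 − e^(−4d/3)) = 0.75 × (1 − e^(-1.173333)) = 0.75 × (1 − 0.309334) = 0.518000.
Expected differing sites = pL ≈ 0.518000 × 2174 = 1126.132 ≈ 1126.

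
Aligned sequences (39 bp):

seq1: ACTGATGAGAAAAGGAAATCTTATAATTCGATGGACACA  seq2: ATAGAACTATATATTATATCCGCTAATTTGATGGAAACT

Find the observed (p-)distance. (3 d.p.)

The sequences differ at 17 of 39 positions.
p = 17/39 = 0.435897… ≈ 0.436 (to 3 d.p.).

0.436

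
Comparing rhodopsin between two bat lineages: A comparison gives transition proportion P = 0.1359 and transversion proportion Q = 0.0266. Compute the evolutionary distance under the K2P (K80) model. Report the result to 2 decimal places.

0.19

Under the Kimura two-parameter model, d = −½ ln(1 − 2P − Q) − ¼ ln(1 − 2Q).
1 − 2P − Q = 0.7016, giving −½ ln(0.7016) = 0.177196.
1 − 2Q = 0.9468, giving −¼ ln(0.9468) = 0.013667.
d = 0.177196 + 0.013667 = 0.190863.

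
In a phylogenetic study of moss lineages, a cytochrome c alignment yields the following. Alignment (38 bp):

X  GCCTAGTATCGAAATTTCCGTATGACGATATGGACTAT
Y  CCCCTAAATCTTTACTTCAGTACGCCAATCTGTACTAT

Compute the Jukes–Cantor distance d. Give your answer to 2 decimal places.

0.56

The sequences differ at 15 of 38 sites, so p = 15/38 ≈ 0.394737.
d = −(3/4) ln(1 − 4p/3) = −0.75 ln(1 − 0.526316) = −0.75 ln(0.473684)
  = −0.75 × (-0.747215) = 0.560411 substitutions/site.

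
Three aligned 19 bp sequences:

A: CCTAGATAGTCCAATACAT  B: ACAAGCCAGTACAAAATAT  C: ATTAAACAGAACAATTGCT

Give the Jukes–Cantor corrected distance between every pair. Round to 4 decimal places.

A–B: 7/19 sites differ → p ≈ 0.368421, d = −0.75 ln(1 − 0.491228) = 0.506816 ≈ 0.5068.
A–C: 9/19 sites differ → p ≈ 0.473684, d = −0.75 ln(1 − 0.631579) = 0.748897 ≈ 0.7489.
B–C: 9/19 sites differ → p ≈ 0.473684, d = −0.75 ln(1 − 0.631579) = 0.748897 ≈ 0.7489.

d(A,B) = 0.5068, d(A,C) = 0.7489, d(B,C) = 0.7489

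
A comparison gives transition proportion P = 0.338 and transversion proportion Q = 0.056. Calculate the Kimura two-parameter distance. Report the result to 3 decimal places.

0.688

Under the Kimura two-parameter model, d = −½ ln(1 − 2P − Q) − ¼ ln(1 − 2Q).
1 − 2P − Q = 0.268, giving −½ ln(0.268) = 0.658384.
1 − 2Q = 0.888, giving −¼ ln(0.888) = 0.029696.
d = 0.658384 + 0.029696 = 0.688080.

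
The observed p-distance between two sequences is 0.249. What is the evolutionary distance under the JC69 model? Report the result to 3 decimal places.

0.303

d = −(3/4) ln(1 − 4p/3) = −0.75 ln(1 − 0.332) = −0.75 ln(0.668)
  = −0.75 × (-0.403467) = 0.302600 substitutions/site.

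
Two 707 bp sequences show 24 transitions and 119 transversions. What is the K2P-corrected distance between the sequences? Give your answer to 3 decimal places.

0.237

P = 24/707 ≈ 0.033946 and Q = 119/707 ≈ 0.168317.
Under the Kimura two-parameter model, d = −½ ln(1 − 2P − Q) − ¼ ln(1 − 2Q).
1 − 2P − Q = 0.763791, giving −½ ln(0.763791) = 0.134731.
1 − 2Q = 0.663366, giving −¼ ln(0.663366) = 0.102607.
d = 0.134731 + 0.102607 = 0.237338.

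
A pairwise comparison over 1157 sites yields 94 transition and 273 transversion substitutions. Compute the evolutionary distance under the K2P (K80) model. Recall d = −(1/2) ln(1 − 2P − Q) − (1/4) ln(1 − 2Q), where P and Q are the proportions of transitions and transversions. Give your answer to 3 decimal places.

P = 94/1157 ≈ 0.081245 and Q = 273/1157 ≈ 0.235955.
Under the Kimura two-parameter model, d = −½ ln(1 − 2P − Q) − ¼ ln(1 − 2Q).
1 − 2P − Q = 0.601555, giving −½ ln(0.601555) = 0.254119.
1 − 2Q = 0.52809, giving −¼ ln(0.52809) = 0.159622.
d = 0.254119 + 0.159622 = 0.413741.

0.414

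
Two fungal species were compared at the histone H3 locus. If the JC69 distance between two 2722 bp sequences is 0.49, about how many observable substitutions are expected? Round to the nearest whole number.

Invert JC69: p = (3/4)(1 − e^(−4d/3)) = 0.75 × (1 − e^(-0.653333)) = 0.75 × (1 − 0.520309) = 0.359768.
Expected differing sites = pL ≈ 0.359768 × 2722 = 979.288496 ≈ 979.

979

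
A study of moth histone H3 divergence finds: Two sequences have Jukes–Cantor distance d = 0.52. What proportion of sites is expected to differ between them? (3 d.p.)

p = (3/4)(1 − e^(−4d/3)) = 0.75 × (1 − e^(-0.693333)) = 0.75 × (1 − 0.499907) = 0.375070.

0.375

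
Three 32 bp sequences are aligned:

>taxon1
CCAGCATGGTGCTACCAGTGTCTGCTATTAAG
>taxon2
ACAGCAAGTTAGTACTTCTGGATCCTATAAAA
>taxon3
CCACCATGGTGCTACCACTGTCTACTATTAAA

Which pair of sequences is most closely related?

taxon1–taxon2: 13/32 differ, p = 0.406, d = 0.585.
taxon1–taxon3: 4/32 differ, p = 0.125, d = 0.137.
taxon2–taxon3: 12/32 differ, p = 0.375, d = 0.520.
The smallest distance is between taxon1 and taxon3.

taxon1 and taxon3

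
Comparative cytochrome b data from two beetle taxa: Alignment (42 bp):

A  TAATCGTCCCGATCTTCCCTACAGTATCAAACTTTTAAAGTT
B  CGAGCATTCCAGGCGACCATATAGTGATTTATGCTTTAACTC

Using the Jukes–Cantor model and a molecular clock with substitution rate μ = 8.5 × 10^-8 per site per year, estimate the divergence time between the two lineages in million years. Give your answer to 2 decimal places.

5.78

The sequences differ at 23 of 42 sites, so p = 23/42 ≈ 0.547619.
d = −(3/4) ln(1 − 4p/3) = −0.75 ln(1 − 0.730159) = −0.75 ln(0.269841)
  = −0.75 × (-1.309922) = 0.982442 substitutions/site.
Under a molecular clock d = 2μt, so t = d/(2μ) = 0.982442 / (2 × 8.5 × 10^-8) = 5.78 million years.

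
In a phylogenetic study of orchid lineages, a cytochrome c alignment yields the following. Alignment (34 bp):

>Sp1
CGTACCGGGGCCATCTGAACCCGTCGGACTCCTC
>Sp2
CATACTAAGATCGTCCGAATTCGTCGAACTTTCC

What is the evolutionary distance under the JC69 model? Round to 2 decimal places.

The sequences differ at 14 of 34 sites, so p = 14/34 ≈ 0.411765.
d = −(3/4) ln(1 − 4p/3) = −0.75 ln(1 − 0.54902) = −0.75 ln(0.45098)
  = −0.75 × (-0.796332) = 0.597249 substitutions/site.

0.60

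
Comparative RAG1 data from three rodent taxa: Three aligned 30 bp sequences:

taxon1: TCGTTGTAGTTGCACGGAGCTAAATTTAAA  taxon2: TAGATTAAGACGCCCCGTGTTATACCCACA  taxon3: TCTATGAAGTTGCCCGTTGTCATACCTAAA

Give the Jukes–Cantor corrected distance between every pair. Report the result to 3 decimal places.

d(taxon1,taxon2) = 0.824, d(taxon1,taxon3) = 0.503, d(taxon2,taxon3) = 0.441

taxon1–taxon2: 15/30 sites differ → p = 0.5, d = −0.75 ln(1 − 0.666667) = 0.823960 ≈ 0.824.
taxon1–taxon3: 11/30 sites differ → p ≈ 0.366667, d = −0.75 ln(1 − 0.488889) = 0.503376 ≈ 0.503.
taxon2–taxon3: 10/30 sites differ → p ≈ 0.333333, d = −0.75 ln(1 − 0.444444) = 0.440839 ≈ 0.441.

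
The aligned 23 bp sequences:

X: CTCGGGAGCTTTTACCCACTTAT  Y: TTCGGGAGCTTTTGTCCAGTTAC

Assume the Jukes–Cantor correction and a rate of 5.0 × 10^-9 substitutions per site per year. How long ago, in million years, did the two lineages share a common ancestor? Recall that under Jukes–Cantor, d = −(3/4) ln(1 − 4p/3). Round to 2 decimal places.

25.67

The sequences differ at 5 of 23 sites (1, 14, 15, 19, 23), so p = 5/23 ≈ 0.217391.
d = −(3/4) ln(1 − 4p/3) = −0.75 ln(1 − 0.289855) = −0.75 ln(0.710145)
  = −0.75 × (-0.342286) = 0.256715 substitutions/site.
Under a molecular clock d = 2μt, so t = d/(2μ) = 0.256715 / (2 × 5.0 × 10^-9) = 25.67 million years.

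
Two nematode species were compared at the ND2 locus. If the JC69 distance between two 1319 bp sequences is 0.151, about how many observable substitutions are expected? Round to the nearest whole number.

Invert JC69: p = (3/4)(1 − e^(−4d/3)) = 0.75 × (1 − e^(-0.201333)) = 0.75 × (1 − 0.817640) = 0.136770.
Expected differing sites = pL ≈ 0.136770 × 1319 = 180.39963 ≈ 180.

180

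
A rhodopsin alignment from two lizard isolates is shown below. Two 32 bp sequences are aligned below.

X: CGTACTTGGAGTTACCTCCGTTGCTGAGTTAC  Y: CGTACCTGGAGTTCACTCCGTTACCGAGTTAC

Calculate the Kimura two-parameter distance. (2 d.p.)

0.18

Of 32 sites, 3 differences are transitions and 2 are transversions, so P = 3/32 = 0.09375 and Q = 2/32 = 0.0625.
Under the Kimura two-parameter model, d = −½ ln(1 − 2P − Q) − ¼ ln(1 − 2Q).
1 − 2P − Q = 0.75, giving −½ ln(0.75) = 0.143841.
1 − 2Q = 0.875, giving −¼ ln(0.875) = 0.033383.
d = 0.143841 + 0.033383 = 0.177224.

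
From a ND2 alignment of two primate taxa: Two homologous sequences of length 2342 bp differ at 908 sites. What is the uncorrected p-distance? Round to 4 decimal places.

0.3877

p = 908/2342 = 0.387702… ≈ 0.3877 (to 4 d.p.).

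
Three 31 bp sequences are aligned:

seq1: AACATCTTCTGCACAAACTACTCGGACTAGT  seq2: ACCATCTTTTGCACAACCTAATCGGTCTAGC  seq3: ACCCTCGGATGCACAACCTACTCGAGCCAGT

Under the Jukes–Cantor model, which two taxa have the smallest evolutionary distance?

seq1 and seq2

seq1–seq2: 6/31 differ, p = 0.194, d = 0.224.
seq1–seq3: 9/31 differ, p = 0.290, d = 0.367.
seq2–seq3: 9/31 differ, p = 0.290, d = 0.367.
The smallest distance is between seq1 and seq2.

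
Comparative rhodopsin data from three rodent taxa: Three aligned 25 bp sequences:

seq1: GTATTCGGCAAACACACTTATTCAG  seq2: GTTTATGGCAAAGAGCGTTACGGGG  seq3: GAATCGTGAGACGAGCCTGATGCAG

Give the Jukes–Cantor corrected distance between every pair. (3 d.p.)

d(seq1,seq2) = 0.663, d(seq1,seq3) = 0.766, d(seq2,seq3) = 0.886

seq1–seq2: 11/25 sites differ → p = 0.44, d = −0.75 ln(1 − 0.586667) = 0.662626 ≈ 0.663.
seq1–seq3: 12/25 sites differ → p = 0.48, d = −0.75 ln(1 − 0.64) = 0.766238 ≈ 0.766.
seq2–seq3: 13/25 sites differ → p = 0.52, d = −0.75 ln(1 − 0.693333) = 0.886495 ≈ 0.886.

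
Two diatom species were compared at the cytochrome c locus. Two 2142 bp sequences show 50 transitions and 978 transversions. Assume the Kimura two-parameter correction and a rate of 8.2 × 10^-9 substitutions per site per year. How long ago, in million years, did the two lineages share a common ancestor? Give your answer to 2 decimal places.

58.58

P = 50/2142 ≈ 0.023343 and Q = 978/2142 ≈ 0.456583.
Under the Kimura two-parameter model, d = −½ ln(1 − 2P − Q) − ¼ ln(1 − 2Q).
1 − 2P − Q = 0.496731, giving −½ ln(0.496731) = 0.349853.
1 − 2Q = 0.086834, giving −¼ ln(0.086834) = 0.610939.
d = 0.349853 + 0.610939 = 0.960792.
Under a molecular clock d = 2μt, so t = d/(2μ) = 0.960792 / (2 × 8.2 × 10^-9) = 58.58 million years.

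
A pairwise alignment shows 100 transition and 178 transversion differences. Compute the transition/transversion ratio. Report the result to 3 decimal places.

0.562

R = 100/178 = 0.561797… ≈ 0.562 (to 3 d.p.).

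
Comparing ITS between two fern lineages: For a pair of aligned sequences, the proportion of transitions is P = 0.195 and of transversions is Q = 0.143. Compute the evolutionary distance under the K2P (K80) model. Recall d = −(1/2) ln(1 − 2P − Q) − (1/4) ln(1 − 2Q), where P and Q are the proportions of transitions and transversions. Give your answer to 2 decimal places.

Under the Kimura two-parameter model, d = −½ ln(1 − 2P − Q) − ¼ ln(1 − 2Q).
1 − 2P − Q = 0.467, giving −½ ln(0.467) = 0.380713.
1 − 2Q = 0.714, giving −¼ ln(0.714) = 0.084218.
d = 0.380713 + 0.084218 = 0.464931.

0.46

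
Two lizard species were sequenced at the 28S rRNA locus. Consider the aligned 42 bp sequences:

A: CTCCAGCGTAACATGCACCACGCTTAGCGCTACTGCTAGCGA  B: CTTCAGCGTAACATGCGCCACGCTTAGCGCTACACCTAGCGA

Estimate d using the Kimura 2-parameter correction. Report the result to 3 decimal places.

Of 42 sites, 2 differences are transitions and 2 are transversions, so P = 2/42 ≈ 0.047619 and Q = 2/42 ≈ 0.047619.
Under the Kimura two-parameter model, d = −½ ln(1 − 2P − Q) − ¼ ln(1 − 2Q).
1 − 2P − Q = 0.857143, giving −½ ln(0.857143) = 0.077075.
1 − 2Q = 0.904762, giving −¼ ln(0.904762) = 0.025021.
d = 0.077075 + 0.025021 = 0.102096.

0.102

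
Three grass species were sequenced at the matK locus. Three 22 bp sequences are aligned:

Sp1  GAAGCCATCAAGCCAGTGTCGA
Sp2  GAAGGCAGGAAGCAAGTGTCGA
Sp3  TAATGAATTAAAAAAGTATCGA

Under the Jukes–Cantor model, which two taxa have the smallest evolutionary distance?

Sp1–Sp2: 4/22 differ, p = 0.182, d = 0.208.
Sp1–Sp3: 9/22 differ, p = 0.409, d = 0.591.
Sp2–Sp3: 8/22 differ, p = 0.364, d = 0.497.
The smallest distance is between Sp1 and Sp2.

Sp1 and Sp2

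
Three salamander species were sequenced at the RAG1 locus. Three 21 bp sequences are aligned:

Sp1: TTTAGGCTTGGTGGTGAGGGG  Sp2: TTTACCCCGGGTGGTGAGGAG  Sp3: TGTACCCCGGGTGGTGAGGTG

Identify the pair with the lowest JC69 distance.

Sp2 and Sp3

Sp1–Sp2: 5/21 differ, p = 0.238, d = 0.286.
Sp1–Sp3: 6/21 differ, p = 0.286, d = 0.360.
Sp2–Sp3: 2/21 differ, p = 0.095, d = 0.102.
The smallest distance is between Sp2 and Sp3.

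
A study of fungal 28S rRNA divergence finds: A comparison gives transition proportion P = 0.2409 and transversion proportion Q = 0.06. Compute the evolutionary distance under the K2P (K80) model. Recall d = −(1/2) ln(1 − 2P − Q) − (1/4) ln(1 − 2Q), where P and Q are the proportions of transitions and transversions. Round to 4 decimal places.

0.4222

Under the Kimura two-parameter model, d = −½ ln(1 − 2P − Q) − ¼ ln(1 − 2Q).
1 − 2P − Q = 0.4582, giving −½ ln(0.4582) = 0.390225.
1 − 2Q = 0.88, giving −¼ ln(0.88) = 0.031958.
d = 0.390225 + 0.031958 = 0.422183.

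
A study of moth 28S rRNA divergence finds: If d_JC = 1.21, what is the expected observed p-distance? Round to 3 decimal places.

p = (3/4)(1 − e^(−4d/3)) = 0.75 × (1 − e^(-1.613333)) = 0.75 × (1 − 0.199222) = 0.600584.

0.601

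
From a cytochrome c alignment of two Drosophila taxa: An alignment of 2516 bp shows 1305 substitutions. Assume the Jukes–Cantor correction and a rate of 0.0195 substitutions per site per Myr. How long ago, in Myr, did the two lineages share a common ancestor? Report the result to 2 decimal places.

p = 1305/2516 ≈ 0.51868.
d = −(3/4) ln(1 − 4p/3) = −0.75 ln(1 − 0.691573) = −0.75 ln(0.308427)
  = −0.75 × (-1.176270) = 0.882203 substitutions/site.
Under a molecular clock d = 2μt, so t = d/(2μ) = 0.882203 / (2 × 0.0195) = 22.62 Myr.

22.62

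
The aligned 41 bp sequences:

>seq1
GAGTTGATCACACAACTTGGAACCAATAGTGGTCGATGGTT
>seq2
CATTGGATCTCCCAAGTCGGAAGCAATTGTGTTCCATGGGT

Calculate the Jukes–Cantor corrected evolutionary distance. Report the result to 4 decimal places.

0.3710

The sequences differ at 12 of 41 sites, so p = 12/41 ≈ 0.292683.
d = −(3/4) ln(1 − 4p/3) = −0.75 ln(1 − 0.390244) = −0.75 ln(0.609756)
  = −0.75 × (-0.494696) = 0.371022 substitutions/site.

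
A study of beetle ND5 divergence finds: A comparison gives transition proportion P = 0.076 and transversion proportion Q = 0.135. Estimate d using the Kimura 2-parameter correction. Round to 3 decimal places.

Under the Kimura two-parameter model, d = −½ ln(1 − 2P − Q) − ¼ ln(1 − 2Q).
1 − 2P − Q = 0.713, giving −½ ln(0.713) = 0.169137.
1 − 2Q = 0.73, giving −¼ ln(0.73) = 0.078678.
d = 0.169137 + 0.078678 = 0.247815.

0.248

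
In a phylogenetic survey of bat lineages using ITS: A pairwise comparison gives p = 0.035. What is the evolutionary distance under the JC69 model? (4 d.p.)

d = −(3/4) ln(1 − 4p/3) = −0.75 ln(1 − 0.046667) = −0.75 ln(0.953333)
  = −0.75 × (-0.047791) = 0.035843 substitutions/site.

0.0358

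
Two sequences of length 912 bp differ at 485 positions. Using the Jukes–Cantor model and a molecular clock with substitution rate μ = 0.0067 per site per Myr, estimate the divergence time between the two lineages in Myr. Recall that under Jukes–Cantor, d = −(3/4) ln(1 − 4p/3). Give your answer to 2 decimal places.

p = 485/912 ≈ 0.531798.
d = −(3/4) ln(1 − 4p/3) = −0.75 ln(1 − 0.709064) = −0.75 ln(0.290936)
  = −0.75 × (-1.234652) = 0.925989 substitutions/site.
Under a molecular clock d = 2μt, so t = d/(2μ) = 0.925989 / (2 × 0.0067) = 69.10 Myr.

69.10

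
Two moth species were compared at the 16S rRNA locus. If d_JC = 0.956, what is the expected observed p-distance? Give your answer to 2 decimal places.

0.54

p = (3/4)(1 − e^(−4d/3)) = 0.75 × (1 − e^(-1.274667)) = 0.75 × (1 − 0.279524) = 0.540357.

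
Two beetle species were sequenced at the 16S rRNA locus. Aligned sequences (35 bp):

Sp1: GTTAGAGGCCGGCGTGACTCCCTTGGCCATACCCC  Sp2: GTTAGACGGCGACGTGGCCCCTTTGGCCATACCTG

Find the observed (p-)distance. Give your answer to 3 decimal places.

The sequences differ at 8 of 35 positions (sites 7, 9, 12, 17, 19, 22, 34, 35).
p = 8/35 = 0.228571… ≈ 0.229 (to 3 d.p.).

0.229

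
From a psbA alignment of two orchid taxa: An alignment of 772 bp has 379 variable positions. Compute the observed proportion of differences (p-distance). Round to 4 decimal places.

p = 379/772 = 0.490932… ≈ 0.4909 (to 4 d.p.).

0.4909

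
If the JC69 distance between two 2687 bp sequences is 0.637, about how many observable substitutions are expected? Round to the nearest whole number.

1153

Invert JC69: p = (3/4)(1 − e^(−4d/3)) = 0.75 × (1 − e^(-0.849333)) = 0.75 × (1 − 0.427700) = 0.429225.
Expected differing sites = pL ≈ 0.429225 × 2687 = 1153.327575 ≈ 1153.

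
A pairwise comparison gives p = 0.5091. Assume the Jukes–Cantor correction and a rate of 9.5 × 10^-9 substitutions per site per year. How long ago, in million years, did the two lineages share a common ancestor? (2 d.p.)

d = −(3/4) ln(1 − 4p/3) = −0.75 ln(1 − 0.6788) = −0.75 ln(0.3212)
  = −0.75 × (-1.135691) = 0.851768 substitutions/site.
Under a molecular clock d = 2μt, so t = d/(2μ) = 0.851768 / (2 × 9.5 × 10^-9) = 44.83 million years.

44.83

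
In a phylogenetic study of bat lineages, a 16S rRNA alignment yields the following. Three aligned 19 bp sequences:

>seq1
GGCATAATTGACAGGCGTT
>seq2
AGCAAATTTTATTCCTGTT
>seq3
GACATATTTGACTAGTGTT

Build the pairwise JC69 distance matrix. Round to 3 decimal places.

d(seq1,seq2) = 0.749, d(seq1,seq3) = 0.324, d(seq2,seq3) = 0.507

seq1–seq2: 9/19 sites differ → p ≈ 0.473684, d = −0.75 ln(1 − 0.631579) = 0.748897 ≈ 0.749.
seq1–seq3: 5/19 sites differ → p ≈ 0.263158, d = −0.75 ln(1 − 0.350877) = 0.324100 ≈ 0.324.
seq2–seq3: 7/19 sites differ → p ≈ 0.368421, d = −0.75 ln(1 − 0.491228) = 0.506816 ≈ 0.507.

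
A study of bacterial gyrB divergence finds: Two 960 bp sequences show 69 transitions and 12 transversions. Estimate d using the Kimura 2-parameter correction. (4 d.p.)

0.0913

P = 69/960 = 0.071875 and Q = 12/960 = 0.0125.
Under the Kimura two-parameter model, d = −½ ln(1 − 2P − Q) − ¼ ln(1 − 2Q).
1 − 2P − Q = 0.84375, giving −½ ln(0.84375) = 0.084950.
1 − 2Q = 0.975, giving −¼ ln(0.975) = 0.006329.
d = 0.084950 + 0.006329 = 0.091279.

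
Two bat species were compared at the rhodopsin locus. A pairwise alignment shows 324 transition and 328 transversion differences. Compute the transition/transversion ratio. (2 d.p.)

R = 324/328 = 0.987804… ≈ 0.99 (to 2 d.p.).

0.99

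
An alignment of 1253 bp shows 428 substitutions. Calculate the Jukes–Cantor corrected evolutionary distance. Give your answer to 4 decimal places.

0.4558

p = 428/1253 ≈ 0.34158.
d = −(3/4) ln(1 − 4p/3) = −0.75 ln(1 − 0.45544) = −0.75 ln(0.54456)
  = −0.75 × (-0.607777) = 0.455833 substitutions/site.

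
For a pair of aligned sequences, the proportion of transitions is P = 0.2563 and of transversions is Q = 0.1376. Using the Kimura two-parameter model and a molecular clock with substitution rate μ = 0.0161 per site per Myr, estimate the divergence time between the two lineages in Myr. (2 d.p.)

18.81

Under the Kimura two-parameter model, d = −½ ln(1 − 2P − Q) − ¼ ln(1 − 2Q).
1 − 2P − Q = 0.3498, giving −½ ln(0.3498) = 0.525197.
1 − 2Q = 0.7248, giving −¼ ln(0.7248) = 0.080465.
d = 0.525197 + 0.080465 = 0.605662.
Under a molecular clock d = 2μt, so t = d/(2μ) = 0.605662 / (2 × 0.0161) = 18.81 Myr.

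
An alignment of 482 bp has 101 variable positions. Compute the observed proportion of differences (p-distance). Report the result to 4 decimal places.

0.2095

p = 101/482 = 0.209543… ≈ 0.2095 (to 4 d.p.).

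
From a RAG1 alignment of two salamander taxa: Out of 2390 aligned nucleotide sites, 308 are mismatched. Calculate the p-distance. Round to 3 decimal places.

p = 308/2390 = 0.128870… ≈ 0.129 (to 3 d.p.).

0.129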